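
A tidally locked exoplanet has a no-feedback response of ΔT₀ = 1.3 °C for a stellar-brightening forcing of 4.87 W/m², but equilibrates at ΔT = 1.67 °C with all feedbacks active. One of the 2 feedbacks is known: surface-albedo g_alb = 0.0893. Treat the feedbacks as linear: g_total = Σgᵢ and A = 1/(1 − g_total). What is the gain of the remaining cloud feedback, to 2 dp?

0.13

Amplification A = ΔT/ΔT₀ = 1.67/1.3 = 1.285.
Total gain g = 1 − 1/A = 1 − 1/1.285 = 0.2218.
The known gain is 0.0893.
g_cld = 0.2218 − 0.0893 = 0.13.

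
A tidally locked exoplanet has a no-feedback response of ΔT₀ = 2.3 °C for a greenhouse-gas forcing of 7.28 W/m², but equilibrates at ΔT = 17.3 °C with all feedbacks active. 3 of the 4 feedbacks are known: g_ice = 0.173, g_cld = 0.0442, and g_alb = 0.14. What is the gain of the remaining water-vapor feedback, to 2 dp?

0.51

Amplification A = ΔT/ΔT₀ = 17.3/2.3 = 7.522.
Total gain g = 1 − 1/A = 1 − 1/7.522 = 0.8671.
Known gains sum to 0.173 + 0.0442 + 0.14 = 0.3572.
g_wv = 0.8671 − 0.3572 = 0.51.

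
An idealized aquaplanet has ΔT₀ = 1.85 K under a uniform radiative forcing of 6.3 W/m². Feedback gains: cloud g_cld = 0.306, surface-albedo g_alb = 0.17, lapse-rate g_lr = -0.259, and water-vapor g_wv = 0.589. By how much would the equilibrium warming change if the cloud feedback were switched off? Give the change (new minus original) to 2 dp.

Original: g = 0.806, ΔT = 1.85/(1−0.806) = 9.5361 K.
Without cloud: g' = 0.5, ΔT' = 1.85/(1−0.5) = 3.7000 K.
Change = 3.7000 − 9.5361 = -5.84 K.

-5.84 K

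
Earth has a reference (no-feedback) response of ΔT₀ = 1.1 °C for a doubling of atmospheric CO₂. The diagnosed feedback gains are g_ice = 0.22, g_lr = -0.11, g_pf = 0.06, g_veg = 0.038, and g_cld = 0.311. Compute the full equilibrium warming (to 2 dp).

2.29 °C

Total gain g = 0.22 − 0.11 + 0.06 + 0.038 + 0.311 = 0.519.
Amplification A = 1/(1 − 0.519) = 2.079.
ΔT = 1.1 × 2.079 = 2.29 °C.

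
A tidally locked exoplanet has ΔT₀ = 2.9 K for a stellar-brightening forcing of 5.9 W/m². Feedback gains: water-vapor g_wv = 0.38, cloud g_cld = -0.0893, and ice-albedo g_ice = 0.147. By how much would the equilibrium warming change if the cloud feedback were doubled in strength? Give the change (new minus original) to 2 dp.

-0.71 K

Original: g = 0.4377, ΔT = 2.9/(1−0.4377) = 5.1574 K.
With doubled cloud: g' = 0.3484, ΔT' = 2.9/(1−0.3484) = 4.4506 K.
Change = 4.4506 − 5.1574 = -0.71 K.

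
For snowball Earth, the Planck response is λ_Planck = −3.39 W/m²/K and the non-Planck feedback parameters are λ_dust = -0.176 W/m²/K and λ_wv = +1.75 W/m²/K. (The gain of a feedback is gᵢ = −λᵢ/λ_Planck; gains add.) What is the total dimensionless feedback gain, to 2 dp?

0.46

Convert to gains: g_dust = -0.176/3.39 = -0.05192; g_wv = 1.75/3.39 = 0.5162.
Total gain g = 0.46428.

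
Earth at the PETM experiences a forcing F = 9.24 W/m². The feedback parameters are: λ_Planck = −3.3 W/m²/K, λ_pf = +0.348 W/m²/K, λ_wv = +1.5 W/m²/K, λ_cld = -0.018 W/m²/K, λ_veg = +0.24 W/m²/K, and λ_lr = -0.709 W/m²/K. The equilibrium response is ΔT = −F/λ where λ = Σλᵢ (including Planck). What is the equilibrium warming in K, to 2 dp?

Net feedback parameter λ = (−3.3) + (+0.348) + (+1.5) + (-0.018) + (+0.24) + (-0.709) = -1.939 W/m²/K.
ΔT = −F/λ = −9.24/(-1.939) = 4.77 K.

4.77 K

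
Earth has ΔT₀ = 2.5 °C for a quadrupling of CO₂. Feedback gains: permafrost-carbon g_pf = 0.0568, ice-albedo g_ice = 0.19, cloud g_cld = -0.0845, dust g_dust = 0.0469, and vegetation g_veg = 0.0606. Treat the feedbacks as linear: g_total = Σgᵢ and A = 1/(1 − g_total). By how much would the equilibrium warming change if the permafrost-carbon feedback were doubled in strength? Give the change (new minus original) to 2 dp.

0.29 °C

Original: g = 0.2698, ΔT = 2.5/(1−0.2698) = 3.4237 °C.
With doubled permafrost-carbon: g' = 0.3266, ΔT' = 2.5/(1−0.3266) = 3.7125 °C.
Change = 3.7125 − 3.4237 = 0.29 °C.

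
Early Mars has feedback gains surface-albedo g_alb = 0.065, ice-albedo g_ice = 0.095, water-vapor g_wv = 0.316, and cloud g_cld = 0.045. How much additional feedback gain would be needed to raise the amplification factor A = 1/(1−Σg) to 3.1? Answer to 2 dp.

0.16

Current total gain = 0.521.
Target gain for A = 3.1: g* = 1 − 1/3.1 = 0.6774.
Additional gain needed = 0.6774 − 0.521 = 0.16.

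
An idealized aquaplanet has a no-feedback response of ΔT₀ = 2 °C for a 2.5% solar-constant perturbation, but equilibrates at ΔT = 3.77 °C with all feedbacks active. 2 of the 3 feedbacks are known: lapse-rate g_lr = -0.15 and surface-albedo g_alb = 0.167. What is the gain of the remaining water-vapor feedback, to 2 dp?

0.45

Amplification A = ΔT/ΔT₀ = 3.77/2 = 1.885.
Total gain g = 1 − 1/A = 1 − 1/1.885 = 0.4695.
Known gains sum to -0.15 + 0.167 = 0.017.
g_wv = 0.4695 − 0.017 = 0.45.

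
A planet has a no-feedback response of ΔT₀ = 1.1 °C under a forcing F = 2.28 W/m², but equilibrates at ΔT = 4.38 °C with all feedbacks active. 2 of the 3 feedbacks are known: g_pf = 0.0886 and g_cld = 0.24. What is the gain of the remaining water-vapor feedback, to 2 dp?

0.42

Amplification A = ΔT/ΔT₀ = 4.38/1.1 = 3.982.
Total gain g = 1 − 1/A = 1 − 1/3.982 = 0.7489.
Known gains sum to 0.0886 + 0.24 = 0.3286.
g_wv = 0.7489 − 0.3286 = 0.42.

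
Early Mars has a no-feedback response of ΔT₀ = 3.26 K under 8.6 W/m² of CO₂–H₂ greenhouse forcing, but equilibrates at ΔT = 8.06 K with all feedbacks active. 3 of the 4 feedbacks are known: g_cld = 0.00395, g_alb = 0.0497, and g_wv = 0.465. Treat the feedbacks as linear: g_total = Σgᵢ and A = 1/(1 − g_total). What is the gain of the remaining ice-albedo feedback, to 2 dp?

0.08

Amplification A = ΔT/ΔT₀ = 8.06/3.26 = 2.472.
Total gain g = 1 − 1/A = 1 − 1/2.472 = 0.5955.
Known gains sum to 0.00395 + 0.0497 + 0.465 = 0.51865.
g_ice = 0.5955 − 0.51865 = 0.08.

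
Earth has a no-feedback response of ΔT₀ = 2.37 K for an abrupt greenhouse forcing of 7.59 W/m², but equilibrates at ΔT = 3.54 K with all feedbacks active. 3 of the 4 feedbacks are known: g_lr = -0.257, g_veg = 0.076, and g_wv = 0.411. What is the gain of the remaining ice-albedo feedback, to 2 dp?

0.10

Amplification A = ΔT/ΔT₀ = 3.54/2.37 = 1.494.
Total gain g = 1 − 1/A = 1 − 1/1.494 = 0.3307.
Known gains sum to -0.257 + 0.076 + 0.411 = 0.23.
g_ice = 0.3307 − 0.23 = 0.10.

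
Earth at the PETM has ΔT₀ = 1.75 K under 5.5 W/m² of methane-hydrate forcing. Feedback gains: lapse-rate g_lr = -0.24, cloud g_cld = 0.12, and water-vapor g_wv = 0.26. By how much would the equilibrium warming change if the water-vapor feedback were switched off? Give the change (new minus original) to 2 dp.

-0.47 K

Original: g = 0.14, ΔT = 1.75/(1−0.14) = 2.0349 K.
Without water-vapor: g' = -0.12, ΔT' = 1.75/(1+0.12) = 1.5625 K.
Change = 1.5625 − 2.0349 = -0.47 K.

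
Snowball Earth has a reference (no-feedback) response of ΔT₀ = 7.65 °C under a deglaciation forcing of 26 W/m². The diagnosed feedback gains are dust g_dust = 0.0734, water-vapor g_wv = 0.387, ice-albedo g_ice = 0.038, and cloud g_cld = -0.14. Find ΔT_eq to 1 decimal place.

11.9 °C

Total gain g = 0.0734 + 0.387 + 0.038 − 0.14 = 0.3584.
Amplification A = 1/(1 − 0.3584) = 1.559.
ΔT = 7.65 × 1.559 = 11.9 °C.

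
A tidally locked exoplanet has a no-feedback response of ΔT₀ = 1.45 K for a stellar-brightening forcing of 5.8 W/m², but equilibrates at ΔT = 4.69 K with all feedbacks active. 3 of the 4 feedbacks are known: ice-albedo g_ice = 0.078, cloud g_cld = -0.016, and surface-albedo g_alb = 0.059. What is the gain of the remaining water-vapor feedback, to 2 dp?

Amplification A = ΔT/ΔT₀ = 4.69/1.45 = 3.234.
Total gain g = 1 − 1/A = 1 − 1/3.234 = 0.6908.
Known gains sum to 0.078 − 0.016 + 0.059 = 0.121.
g_wv = 0.6908 − 0.121 = 0.57.

0.57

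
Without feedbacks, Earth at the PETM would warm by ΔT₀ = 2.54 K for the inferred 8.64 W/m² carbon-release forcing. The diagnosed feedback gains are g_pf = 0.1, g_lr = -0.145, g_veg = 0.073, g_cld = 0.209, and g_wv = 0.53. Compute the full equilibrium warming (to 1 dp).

10.9 K

Total gain g = 0.1 − 0.145 + 0.073 + 0.209 + 0.53 = 0.767.
Amplification A = 1/(1 − 0.767) = 4.292.
ΔT = 2.54 × 4.292 = 10.9 K.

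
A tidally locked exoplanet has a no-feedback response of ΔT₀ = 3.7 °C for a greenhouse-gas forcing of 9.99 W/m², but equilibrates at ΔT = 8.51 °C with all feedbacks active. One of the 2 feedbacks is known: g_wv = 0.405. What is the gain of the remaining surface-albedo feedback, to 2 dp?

Amplification A = ΔT/ΔT₀ = 8.51/3.7 = 2.3.
Total gain g = 1 − 1/A = 1 − 1/2.3 = 0.5652.
The known gain is 0.405.
g_alb = 0.5652 − 0.405 = 0.16.

0.16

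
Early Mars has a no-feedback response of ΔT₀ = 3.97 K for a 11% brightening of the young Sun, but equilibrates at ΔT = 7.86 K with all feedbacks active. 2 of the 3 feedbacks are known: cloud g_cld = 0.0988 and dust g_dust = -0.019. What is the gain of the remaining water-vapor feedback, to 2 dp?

0.42

Amplification A = ΔT/ΔT₀ = 7.86/3.97 = 1.98.
Total gain g = 1 − 1/A = 1 − 1/1.98 = 0.4949.
Known gains sum to 0.0988 − 0.019 = 0.0798.
g_wv = 0.4949 − 0.0798 = 0.42.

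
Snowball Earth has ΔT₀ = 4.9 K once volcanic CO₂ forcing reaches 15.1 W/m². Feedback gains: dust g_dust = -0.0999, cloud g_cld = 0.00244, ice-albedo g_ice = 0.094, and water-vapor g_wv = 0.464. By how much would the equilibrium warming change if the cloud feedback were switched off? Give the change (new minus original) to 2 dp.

Original: g = 0.46054, ΔT = 4.9/(1−0.46054) = 9.0832 K.
Without cloud: g' = 0.4581, ΔT' = 4.9/(1−0.4581) = 9.0423 K.
Change = 9.0423 − 9.0832 = -0.04 K.

-0.04 K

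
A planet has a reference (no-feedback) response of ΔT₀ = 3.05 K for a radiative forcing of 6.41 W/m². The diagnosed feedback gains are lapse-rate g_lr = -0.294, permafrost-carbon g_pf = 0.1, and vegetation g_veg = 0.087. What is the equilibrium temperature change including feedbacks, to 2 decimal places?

Total gain g = -0.294 + 0.1 + 0.087 = -0.107.
Amplification A = 1/(1 + 0.107) = 0.9033.
ΔT = 3.05 × 0.9033 = 2.76 K.

2.76 K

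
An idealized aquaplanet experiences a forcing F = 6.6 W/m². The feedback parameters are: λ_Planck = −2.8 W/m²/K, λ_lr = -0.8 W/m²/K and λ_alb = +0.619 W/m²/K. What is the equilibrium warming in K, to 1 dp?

Net feedback parameter λ = (−2.8) + (-0.8) + (+0.619) = -2.981 W/m²/K.
ΔT = −F/λ = −6.6/(-2.981) = 2.2 K.

2.2 K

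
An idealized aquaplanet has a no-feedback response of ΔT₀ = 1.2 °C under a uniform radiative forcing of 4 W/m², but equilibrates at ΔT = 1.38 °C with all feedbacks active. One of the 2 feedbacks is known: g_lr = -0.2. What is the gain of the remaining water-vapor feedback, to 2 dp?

Amplification A = ΔT/ΔT₀ = 1.38/1.2 = 1.15.
Total gain g = 1 − 1/A = 1 − 1/1.15 = 0.1304.
The known gain is -0.2.
g_wv = 0.1304 + 0.2 = 0.33.

0.33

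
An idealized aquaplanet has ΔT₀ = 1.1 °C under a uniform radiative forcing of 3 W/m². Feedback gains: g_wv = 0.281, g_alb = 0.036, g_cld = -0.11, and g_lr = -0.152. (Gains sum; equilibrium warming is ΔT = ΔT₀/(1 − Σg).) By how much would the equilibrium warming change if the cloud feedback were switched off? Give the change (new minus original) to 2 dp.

0.15 °C

Original: g = 0.055, ΔT = 1.1/(1−0.055) = 1.1640 °C.
Without cloud: g' = 0.165, ΔT' = 1.1/(1−0.165) = 1.3174 °C.
Change = 1.3174 − 1.1640 = 0.15 °C.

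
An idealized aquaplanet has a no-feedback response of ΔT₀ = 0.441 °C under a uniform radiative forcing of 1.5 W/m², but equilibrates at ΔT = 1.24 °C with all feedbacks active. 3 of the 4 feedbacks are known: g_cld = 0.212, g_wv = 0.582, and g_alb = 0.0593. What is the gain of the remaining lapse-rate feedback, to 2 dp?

-0.21

Amplification A = ΔT/ΔT₀ = 1.24/0.441 = 2.812.
Total gain g = 1 − 1/A = 1 − 1/2.812 = 0.6444.
Known gains sum to 0.212 + 0.582 + 0.0593 = 0.8533.
g_lr = 0.6444 − 0.8533 = -0.21.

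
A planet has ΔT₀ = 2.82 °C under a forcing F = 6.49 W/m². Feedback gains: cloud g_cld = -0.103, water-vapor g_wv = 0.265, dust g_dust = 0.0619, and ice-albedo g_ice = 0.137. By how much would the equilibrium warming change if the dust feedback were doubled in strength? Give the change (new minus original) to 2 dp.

Original: g = 0.3609, ΔT = 2.82/(1−0.3609) = 4.4125 °C.
With doubled dust: g' = 0.4228, ΔT' = 2.82/(1−0.4228) = 4.8857 °C.
Change = 4.8857 − 4.4125 = 0.47 °C.

0.47 °C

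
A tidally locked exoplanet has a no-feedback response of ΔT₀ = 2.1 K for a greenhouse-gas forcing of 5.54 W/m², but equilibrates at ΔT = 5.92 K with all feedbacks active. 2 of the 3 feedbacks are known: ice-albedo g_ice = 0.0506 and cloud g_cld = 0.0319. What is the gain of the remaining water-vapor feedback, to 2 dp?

Amplification A = ΔT/ΔT₀ = 5.92/2.1 = 2.819.
Total gain g = 1 − 1/A = 1 − 1/2.819 = 0.6453.
Known gains sum to 0.0506 + 0.0319 = 0.0825.
g_wv = 0.6453 − 0.0825 = 0.56.

0.56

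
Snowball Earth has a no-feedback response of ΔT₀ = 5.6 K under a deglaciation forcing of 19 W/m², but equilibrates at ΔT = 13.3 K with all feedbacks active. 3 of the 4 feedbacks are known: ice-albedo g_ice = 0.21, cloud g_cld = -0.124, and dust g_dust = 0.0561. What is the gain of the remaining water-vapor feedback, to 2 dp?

Amplification A = ΔT/ΔT₀ = 13.3/5.6 = 2.375.
Total gain g = 1 − 1/A = 1 − 1/2.375 = 0.5789.
Known gains sum to 0.21 − 0.124 + 0.0561 = 0.1421.
g_wv = 0.5789 − 0.1421 = 0.44.

0.44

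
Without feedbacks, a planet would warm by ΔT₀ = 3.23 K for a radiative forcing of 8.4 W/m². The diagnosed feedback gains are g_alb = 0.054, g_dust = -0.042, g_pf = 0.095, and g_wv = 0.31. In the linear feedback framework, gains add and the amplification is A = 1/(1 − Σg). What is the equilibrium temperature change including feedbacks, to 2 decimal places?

Total gain g = 0.054 − 0.042 + 0.095 + 0.31 = 0.417.
Amplification A = 1/(1 − 0.417) = 1.715.
ΔT = 3.23 × 1.715 = 5.54 K.

5.54 K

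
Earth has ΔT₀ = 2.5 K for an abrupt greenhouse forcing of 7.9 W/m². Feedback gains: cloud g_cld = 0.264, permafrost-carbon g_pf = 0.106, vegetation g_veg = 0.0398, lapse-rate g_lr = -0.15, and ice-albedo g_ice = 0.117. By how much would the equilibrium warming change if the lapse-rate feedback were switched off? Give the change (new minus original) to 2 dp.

1.27 K

Original: g = 0.3768, ΔT = 2.5/(1−0.3768) = 4.0116 K.
Without lapse-rate: g' = 0.5268, ΔT' = 2.5/(1−0.5268) = 5.2832 K.
Change = 5.2832 − 4.0116 = 1.27 K.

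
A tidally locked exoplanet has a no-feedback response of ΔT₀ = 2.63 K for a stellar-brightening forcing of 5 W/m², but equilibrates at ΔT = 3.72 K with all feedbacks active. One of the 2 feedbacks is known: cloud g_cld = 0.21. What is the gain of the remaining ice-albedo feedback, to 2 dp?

0.08

Amplification A = ΔT/ΔT₀ = 3.72/2.63 = 1.414.
Total gain g = 1 − 1/A = 1 − 1/1.414 = 0.2928.
The known gain is 0.21.
g_ice = 0.2928 − 0.21 = 0.08.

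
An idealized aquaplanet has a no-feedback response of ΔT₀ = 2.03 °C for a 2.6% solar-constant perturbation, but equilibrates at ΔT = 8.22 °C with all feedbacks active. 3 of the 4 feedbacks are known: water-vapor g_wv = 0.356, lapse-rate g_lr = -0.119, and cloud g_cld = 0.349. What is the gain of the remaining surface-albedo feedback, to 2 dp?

Amplification A = ΔT/ΔT₀ = 8.22/2.03 = 4.049.
Total gain g = 1 − 1/A = 1 − 1/4.049 = 0.753.
Known gains sum to 0.356 − 0.119 + 0.349 = 0.586.
g_alb = 0.753 − 0.586 = 0.17.

0.17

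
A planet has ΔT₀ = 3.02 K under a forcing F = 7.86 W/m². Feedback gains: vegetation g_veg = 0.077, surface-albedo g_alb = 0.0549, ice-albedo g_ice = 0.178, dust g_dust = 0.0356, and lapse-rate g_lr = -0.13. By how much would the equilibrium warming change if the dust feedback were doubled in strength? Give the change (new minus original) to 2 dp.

Original: g = 0.2155, ΔT = 3.02/(1−0.2155) = 3.8496 K.
With doubled dust: g' = 0.2511, ΔT' = 3.02/(1−0.2511) = 4.0326 K.
Change = 4.0326 − 3.8496 = 0.18 K.

0.18 K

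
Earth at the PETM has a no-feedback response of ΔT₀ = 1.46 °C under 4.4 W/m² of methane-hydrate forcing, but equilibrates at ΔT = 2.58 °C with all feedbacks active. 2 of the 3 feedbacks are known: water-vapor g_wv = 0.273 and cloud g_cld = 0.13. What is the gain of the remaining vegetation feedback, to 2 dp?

Amplification A = ΔT/ΔT₀ = 2.58/1.46 = 1.767.
Total gain g = 1 − 1/A = 1 − 1/1.767 = 0.4341.
Known gains sum to 0.273 + 0.13 = 0.403.
g_veg = 0.4341 − 0.403 = 0.03.

0.03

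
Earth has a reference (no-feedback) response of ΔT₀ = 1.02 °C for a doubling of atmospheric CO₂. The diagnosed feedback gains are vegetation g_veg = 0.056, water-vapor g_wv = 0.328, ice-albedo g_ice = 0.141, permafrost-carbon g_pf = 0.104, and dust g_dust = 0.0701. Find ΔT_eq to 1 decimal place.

3.4 °C

Total gain g = 0.056 + 0.328 + 0.141 + 0.104 + 0.0701 = 0.6991.
Amplification A = 1/(1 − 0.6991) = 3.323.
ΔT = 1.02 × 3.323 = 3.4 °C.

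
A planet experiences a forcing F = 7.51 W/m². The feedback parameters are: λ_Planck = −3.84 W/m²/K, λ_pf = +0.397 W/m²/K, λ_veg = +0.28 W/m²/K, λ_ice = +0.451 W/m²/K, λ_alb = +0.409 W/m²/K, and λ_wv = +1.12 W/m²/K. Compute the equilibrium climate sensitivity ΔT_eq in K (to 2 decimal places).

6.35 K

Net feedback parameter λ = (−3.84) + (+0.397) + (+0.28) + (+0.451) + (+0.409) + (+1.12) = -1.183 W/m²/K.
ΔT = −F/λ = −7.51/(-1.183) = 6.35 K.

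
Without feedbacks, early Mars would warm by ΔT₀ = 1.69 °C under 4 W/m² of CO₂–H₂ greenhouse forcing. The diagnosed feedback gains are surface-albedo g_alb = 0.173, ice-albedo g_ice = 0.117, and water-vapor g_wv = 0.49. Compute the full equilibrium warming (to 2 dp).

Total gain g = 0.173 + 0.117 + 0.49 = 0.78.
Amplification A = 1/(1 − 0.78) = 4.545.
ΔT = 1.69 × 4.545 = 7.68 °C.

7.68 °C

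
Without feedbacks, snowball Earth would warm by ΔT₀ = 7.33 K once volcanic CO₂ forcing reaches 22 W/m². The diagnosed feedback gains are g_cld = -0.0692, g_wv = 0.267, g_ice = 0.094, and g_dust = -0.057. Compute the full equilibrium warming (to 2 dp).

Total gain g = -0.0692 + 0.267 + 0.094 − 0.057 = 0.2348.
Amplification A = 1/(1 − 0.2348) = 1.307.
ΔT = 7.33 × 1.307 = 9.58 K.

9.58 K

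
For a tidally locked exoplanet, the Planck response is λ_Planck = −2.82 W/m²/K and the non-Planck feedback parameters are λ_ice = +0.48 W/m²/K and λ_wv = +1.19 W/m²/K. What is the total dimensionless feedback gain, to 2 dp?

0.59

Convert to gains: g_ice = 0.48/2.82 = 0.1702; g_wv = 1.19/2.82 = 0.422.
Total gain g = 0.5922.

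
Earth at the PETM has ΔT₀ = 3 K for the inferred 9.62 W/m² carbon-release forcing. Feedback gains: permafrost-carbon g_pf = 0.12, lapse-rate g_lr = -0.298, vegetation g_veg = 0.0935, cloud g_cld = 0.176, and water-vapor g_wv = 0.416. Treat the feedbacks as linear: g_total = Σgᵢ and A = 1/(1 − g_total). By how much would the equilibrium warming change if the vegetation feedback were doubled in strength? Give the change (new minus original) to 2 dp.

1.43 K

Original: g = 0.5075, ΔT = 3/(1−0.5075) = 6.0914 K.
With doubled vegetation: g' = 0.601, ΔT' = 3/(1−0.601) = 7.5188 K.
Change = 7.5188 − 6.0914 = 1.43 K.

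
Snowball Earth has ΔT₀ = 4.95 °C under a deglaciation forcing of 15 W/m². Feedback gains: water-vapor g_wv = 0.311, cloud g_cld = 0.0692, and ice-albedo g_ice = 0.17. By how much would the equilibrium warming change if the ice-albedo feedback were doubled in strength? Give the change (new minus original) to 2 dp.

Original: g = 0.5502, ΔT = 4.95/(1−0.5502) = 11.0049 °C.
With doubled ice-albedo: g' = 0.7202, ΔT' = 4.95/(1−0.7202) = 17.6912 °C.
Change = 17.6912 − 11.0049 = 6.69 °C.

6.69 °C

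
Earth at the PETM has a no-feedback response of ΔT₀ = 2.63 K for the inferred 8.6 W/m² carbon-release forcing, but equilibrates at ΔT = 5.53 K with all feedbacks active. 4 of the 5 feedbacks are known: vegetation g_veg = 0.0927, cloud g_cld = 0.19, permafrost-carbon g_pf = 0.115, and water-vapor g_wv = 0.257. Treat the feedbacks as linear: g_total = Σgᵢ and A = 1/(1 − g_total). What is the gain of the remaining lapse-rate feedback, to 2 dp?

-0.13

Amplification A = ΔT/ΔT₀ = 5.53/2.63 = 2.103.
Total gain g = 1 − 1/A = 1 − 1/2.103 = 0.5245.
Known gains sum to 0.0927 + 0.19 + 0.115 + 0.257 = 0.6547.
g_lr = 0.5245 − 0.6547 = -0.13.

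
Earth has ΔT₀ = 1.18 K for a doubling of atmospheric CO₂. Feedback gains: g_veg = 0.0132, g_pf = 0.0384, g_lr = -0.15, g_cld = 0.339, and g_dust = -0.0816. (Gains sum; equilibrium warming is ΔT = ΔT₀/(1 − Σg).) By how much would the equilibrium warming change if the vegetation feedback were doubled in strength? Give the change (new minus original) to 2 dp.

Original: g = 0.159, ΔT = 1.18/(1−0.159) = 1.4031 K.
With doubled vegetation: g' = 0.1722, ΔT' = 1.18/(1−0.1722) = 1.4255 K.
Change = 1.4255 − 1.4031 = 0.02 K.

0.02 K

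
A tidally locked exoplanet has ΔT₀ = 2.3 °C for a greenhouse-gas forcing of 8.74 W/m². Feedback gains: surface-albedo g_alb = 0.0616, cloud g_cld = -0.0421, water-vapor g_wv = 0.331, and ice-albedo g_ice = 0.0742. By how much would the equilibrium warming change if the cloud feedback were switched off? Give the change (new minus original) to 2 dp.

Original: g = 0.4247, ΔT = 2.3/(1−0.4247) = 3.9979 °C.
Without cloud: g' = 0.4668, ΔT' = 2.3/(1−0.4668) = 4.3136 °C.
Change = 4.3136 − 3.9979 = 0.32 °C.

0.32 °C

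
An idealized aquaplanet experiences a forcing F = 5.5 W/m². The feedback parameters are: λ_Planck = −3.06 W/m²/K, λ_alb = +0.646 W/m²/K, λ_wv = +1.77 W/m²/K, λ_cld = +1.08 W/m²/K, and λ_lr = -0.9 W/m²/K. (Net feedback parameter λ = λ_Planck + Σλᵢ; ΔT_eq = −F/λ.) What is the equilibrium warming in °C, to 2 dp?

11.85 °C

Net feedback parameter λ = (−3.06) + (+0.646) + (+1.77) + (+1.08) + (-0.9) = -0.464 W/m²/K.
ΔT = −F/λ = −5.5/(-0.464) = 11.85 °C.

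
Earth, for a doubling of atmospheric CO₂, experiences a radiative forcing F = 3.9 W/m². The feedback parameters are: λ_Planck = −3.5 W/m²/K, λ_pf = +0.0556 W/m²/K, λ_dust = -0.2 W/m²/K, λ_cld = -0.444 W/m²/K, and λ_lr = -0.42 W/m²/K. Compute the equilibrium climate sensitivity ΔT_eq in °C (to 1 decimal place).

Net feedback parameter λ = (−3.5) + (+0.0556) + (-0.2) + (-0.444) + (-0.42) = -4.5084 W/m²/K.
ΔT = −F/λ = −3.9/(-4.5084) = 0.9 °C.

0.9 °C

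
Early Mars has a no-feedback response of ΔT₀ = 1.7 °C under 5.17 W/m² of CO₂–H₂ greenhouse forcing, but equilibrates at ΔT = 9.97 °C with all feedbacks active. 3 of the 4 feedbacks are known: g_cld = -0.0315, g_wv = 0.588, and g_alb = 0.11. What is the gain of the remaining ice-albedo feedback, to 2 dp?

Amplification A = ΔT/ΔT₀ = 9.97/1.7 = 5.865.
Total gain g = 1 − 1/A = 1 − 1/5.865 = 0.8295.
Known gains sum to -0.0315 + 0.588 + 0.11 = 0.6665.
g_ice = 0.8295 − 0.6665 = 0.16.

0.16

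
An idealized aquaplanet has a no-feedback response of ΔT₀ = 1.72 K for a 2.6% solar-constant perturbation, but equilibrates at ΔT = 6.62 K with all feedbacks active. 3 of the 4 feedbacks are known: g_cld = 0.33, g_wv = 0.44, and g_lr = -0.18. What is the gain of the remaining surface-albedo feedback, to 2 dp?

Amplification A = ΔT/ΔT₀ = 6.62/1.72 = 3.849.
Total gain g = 1 − 1/A = 1 − 1/3.849 = 0.7402.
Known gains sum to 0.33 + 0.44 − 0.18 = 0.59.
g_alb = 0.7402 − 0.59 = 0.15.

0.15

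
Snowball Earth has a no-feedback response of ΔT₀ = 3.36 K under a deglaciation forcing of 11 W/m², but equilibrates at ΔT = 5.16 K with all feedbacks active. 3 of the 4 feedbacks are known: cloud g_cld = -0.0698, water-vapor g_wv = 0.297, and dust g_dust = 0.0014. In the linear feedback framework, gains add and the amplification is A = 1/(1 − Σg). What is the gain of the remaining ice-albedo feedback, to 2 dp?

Amplification A = ΔT/ΔT₀ = 5.16/3.36 = 1.536.
Total gain g = 1 − 1/A = 1 − 1/1.536 = 0.349.
Known gains sum to -0.0698 + 0.297 + 0.0014 = 0.2286.
g_ice = 0.349 − 0.2286 = 0.12.

0.12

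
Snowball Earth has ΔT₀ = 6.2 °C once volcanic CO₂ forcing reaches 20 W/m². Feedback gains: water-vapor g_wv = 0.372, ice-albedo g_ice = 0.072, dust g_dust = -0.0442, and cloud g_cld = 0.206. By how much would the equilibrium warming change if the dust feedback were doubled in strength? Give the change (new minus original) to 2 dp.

-1.59 °C

Original: g = 0.6058, ΔT = 6.2/(1−0.6058) = 15.7281 °C.
With doubled dust: g' = 0.5616, ΔT' = 6.2/(1−0.5616) = 14.1423 °C.
Change = 14.1423 − 15.7281 = -1.59 °C.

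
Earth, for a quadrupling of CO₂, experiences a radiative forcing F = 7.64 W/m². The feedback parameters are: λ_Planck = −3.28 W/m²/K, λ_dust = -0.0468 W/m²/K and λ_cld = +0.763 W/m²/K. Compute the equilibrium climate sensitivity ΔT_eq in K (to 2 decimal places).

Net feedback parameter λ = (−3.28) + (-0.0468) + (+0.763) = -2.5638 W/m²/K.
ΔT = −F/λ = −7.64/(-2.5638) = 2.98 K.

2.98 K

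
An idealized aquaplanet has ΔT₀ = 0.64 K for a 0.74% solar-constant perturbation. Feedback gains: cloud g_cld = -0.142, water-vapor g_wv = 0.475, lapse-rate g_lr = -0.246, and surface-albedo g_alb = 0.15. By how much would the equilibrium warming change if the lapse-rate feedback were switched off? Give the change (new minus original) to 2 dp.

Original: g = 0.237, ΔT = 0.64/(1−0.237) = 0.8388 K.
Without lapse-rate: g' = 0.483, ΔT' = 0.64/(1−0.483) = 1.2379 K.
Change = 1.2379 − 0.8388 = 0.40 K.

0.40 K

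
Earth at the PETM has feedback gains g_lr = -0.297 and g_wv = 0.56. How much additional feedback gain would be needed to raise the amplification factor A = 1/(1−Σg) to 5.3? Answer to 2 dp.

Current total gain = 0.263.
Target gain for A = 5.3: g* = 1 − 1/5.3 = 0.8113.
Additional gain needed = 0.8113 − 0.263 = 0.55.

0.55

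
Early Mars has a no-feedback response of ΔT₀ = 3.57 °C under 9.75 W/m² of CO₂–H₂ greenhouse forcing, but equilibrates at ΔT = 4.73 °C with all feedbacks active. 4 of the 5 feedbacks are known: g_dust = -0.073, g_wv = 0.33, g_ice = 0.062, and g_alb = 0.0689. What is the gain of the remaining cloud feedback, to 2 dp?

Amplification A = ΔT/ΔT₀ = 4.73/3.57 = 1.325.
Total gain g = 1 − 1/A = 1 − 1/1.325 = 0.2453.
Known gains sum to -0.073 + 0.33 + 0.062 + 0.0689 = 0.3879.
g_cld = 0.2453 − 0.3879 = -0.14.

-0.14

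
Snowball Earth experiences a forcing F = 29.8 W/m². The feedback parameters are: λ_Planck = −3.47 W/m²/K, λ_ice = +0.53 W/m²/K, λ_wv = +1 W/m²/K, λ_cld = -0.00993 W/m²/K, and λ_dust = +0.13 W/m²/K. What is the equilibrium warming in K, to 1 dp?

16.4 K

Net feedback parameter λ = (−3.47) + (+0.53) + (+1) + (-0.00993) + (+0.13) = -1.81993 W/m²/K.
ΔT = −F/λ = −29.8/(-1.81993) = 16.4 K.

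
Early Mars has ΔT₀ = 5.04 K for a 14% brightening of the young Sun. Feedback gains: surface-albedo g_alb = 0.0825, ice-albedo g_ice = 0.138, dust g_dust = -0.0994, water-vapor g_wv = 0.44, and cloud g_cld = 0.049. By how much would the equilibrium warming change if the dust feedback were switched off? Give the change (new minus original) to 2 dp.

Original: g = 0.6101, ΔT = 5.04/(1−0.6101) = 12.9264 K.
Without dust: g' = 0.7095, ΔT' = 5.04/(1−0.7095) = 17.3494 K.
Change = 17.3494 − 12.9264 = 4.42 K.

4.42 K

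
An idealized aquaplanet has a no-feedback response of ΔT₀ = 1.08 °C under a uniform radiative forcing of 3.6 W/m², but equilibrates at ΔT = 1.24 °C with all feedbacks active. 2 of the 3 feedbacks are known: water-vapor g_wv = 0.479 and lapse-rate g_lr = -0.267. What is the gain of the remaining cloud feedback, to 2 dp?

Amplification A = ΔT/ΔT₀ = 1.24/1.08 = 1.148.
Total gain g = 1 − 1/A = 1 − 1/1.148 = 0.1289.
Known gains sum to 0.479 − 0.267 = 0.212.
g_cld = 0.1289 − 0.212 = -0.08.

-0.08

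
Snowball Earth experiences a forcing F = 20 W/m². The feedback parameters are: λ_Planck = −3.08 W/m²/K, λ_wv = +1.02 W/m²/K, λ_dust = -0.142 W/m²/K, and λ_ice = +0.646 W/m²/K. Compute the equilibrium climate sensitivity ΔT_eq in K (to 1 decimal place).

Net feedback parameter λ = (−3.08) + (+1.02) + (-0.142) + (+0.646) = -1.556 W/m²/K.
ΔT = −F/λ = −20/(-1.556) = 12.9 K.

12.9 K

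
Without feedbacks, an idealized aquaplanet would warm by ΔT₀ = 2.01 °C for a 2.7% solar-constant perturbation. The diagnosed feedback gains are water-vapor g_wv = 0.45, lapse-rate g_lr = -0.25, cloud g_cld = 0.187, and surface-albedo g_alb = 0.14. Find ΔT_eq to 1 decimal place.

Total gain g = 0.45 − 0.25 + 0.187 + 0.14 = 0.527.
Amplification A = 1/(1 − 0.527) = 2.114.
ΔT = 2.01 × 2.114 = 4.2 °C.

4.2 °C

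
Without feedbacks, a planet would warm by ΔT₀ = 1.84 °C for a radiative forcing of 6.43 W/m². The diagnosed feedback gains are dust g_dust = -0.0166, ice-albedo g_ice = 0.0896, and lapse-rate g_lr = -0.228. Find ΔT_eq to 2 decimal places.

Total gain g = -0.0166 + 0.0896 − 0.228 = -0.155.
Amplification A = 1/(1 + 0.155) = 0.8658.
ΔT = 1.84 × 0.8658 = 1.59 °C.

1.59 °C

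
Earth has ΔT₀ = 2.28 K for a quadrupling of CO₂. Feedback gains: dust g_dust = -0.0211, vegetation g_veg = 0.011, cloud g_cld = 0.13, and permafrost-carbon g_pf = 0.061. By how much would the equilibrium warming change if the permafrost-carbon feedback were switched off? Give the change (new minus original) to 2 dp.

Original: g = 0.1809, ΔT = 2.28/(1−0.1809) = 2.7835 K.
Without permafrost-carbon: g' = 0.1199, ΔT' = 2.28/(1−0.1199) = 2.5906 K.
Change = 2.5906 − 2.7835 = -0.19 K.

-0.19 K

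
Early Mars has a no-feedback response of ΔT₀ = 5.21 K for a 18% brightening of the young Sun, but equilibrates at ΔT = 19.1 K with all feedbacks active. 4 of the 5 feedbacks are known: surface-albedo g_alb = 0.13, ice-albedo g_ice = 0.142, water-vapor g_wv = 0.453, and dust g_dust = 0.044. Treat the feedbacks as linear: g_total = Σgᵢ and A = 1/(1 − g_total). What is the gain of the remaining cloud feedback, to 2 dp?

Amplification A = ΔT/ΔT₀ = 19.1/5.21 = 3.666.
Total gain g = 1 − 1/A = 1 − 1/3.666 = 0.7272.
Known gains sum to 0.13 + 0.142 + 0.453 + 0.044 = 0.769.
g_cld = 0.7272 − 0.769 = -0.04.

-0.04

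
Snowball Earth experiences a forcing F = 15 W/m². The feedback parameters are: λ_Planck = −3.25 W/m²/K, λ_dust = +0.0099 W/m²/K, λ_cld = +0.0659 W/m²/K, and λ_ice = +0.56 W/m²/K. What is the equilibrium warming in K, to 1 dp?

5.7 K

Net feedback parameter λ = (−3.25) + (+0.0099) + (+0.0659) + (+0.56) = -2.6142 W/m²/K.
ΔT = −F/λ = −15/(-2.6142) = 5.7 K.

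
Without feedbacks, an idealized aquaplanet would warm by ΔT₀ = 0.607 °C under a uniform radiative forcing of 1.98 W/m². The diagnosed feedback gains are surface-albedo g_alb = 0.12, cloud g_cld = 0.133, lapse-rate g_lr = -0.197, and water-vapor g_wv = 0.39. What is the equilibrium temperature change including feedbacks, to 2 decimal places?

1.10 °C

Total gain g = 0.12 + 0.133 − 0.197 + 0.39 = 0.446.
Amplification A = 1/(1 − 0.446) = 1.805.
ΔT = 0.607 × 1.805 = 1.10 °C.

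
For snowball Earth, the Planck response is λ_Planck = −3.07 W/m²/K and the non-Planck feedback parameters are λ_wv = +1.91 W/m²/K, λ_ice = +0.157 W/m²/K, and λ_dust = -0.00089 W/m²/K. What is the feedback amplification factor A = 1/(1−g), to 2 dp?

Convert to gains: g_wv = 1.91/3.07 = 0.6221; g_ice = 0.157/3.07 = 0.05114; g_dust = -0.00089/3.07 = -0.00029.
Total gain g = 0.67295.
A = 1/(1 − 0.67295) = 3.06.

3.06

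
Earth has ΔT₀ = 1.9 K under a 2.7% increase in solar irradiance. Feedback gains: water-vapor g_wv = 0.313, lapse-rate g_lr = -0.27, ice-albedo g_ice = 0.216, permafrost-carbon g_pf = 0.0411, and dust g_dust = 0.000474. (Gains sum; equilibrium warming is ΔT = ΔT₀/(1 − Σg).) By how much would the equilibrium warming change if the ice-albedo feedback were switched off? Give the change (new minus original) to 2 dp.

Original: g = 0.300574, ΔT = 1.9/(1−0.300574) = 2.7165 K.
Without ice-albedo: g' = 0.084574, ΔT' = 1.9/(1−0.084574) = 2.0755 K.
Change = 2.0755 − 2.7165 = -0.64 K.

-0.64 K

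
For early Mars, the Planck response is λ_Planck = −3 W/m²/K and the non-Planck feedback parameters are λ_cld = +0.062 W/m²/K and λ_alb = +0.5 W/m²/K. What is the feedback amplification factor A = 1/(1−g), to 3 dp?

Convert to gains: g_cld = 0.062/3 = 0.02067; g_alb = 0.5/3 = 0.1667.
Total gain g = 0.18737.
A = 1/(1 − 0.18737) = 1.231.

1.231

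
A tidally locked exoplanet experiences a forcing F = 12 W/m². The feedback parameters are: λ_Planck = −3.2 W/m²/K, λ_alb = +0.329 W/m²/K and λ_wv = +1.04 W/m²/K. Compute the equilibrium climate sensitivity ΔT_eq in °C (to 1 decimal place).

6.6 °C

Net feedback parameter λ = (−3.2) + (+0.329) + (+1.04) = -1.831 W/m²/K.
ΔT = −F/λ = −12/(-1.831) = 6.6 °C.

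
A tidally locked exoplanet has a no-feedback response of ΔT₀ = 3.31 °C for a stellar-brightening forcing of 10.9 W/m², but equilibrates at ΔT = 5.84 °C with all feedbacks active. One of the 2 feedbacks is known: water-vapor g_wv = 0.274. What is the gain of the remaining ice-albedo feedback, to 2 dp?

0.16

Amplification A = ΔT/ΔT₀ = 5.84/3.31 = 1.764.
Total gain g = 1 − 1/A = 1 − 1/1.764 = 0.4331.
The known gain is 0.274.
g_ice = 0.4331 − 0.274 = 0.16.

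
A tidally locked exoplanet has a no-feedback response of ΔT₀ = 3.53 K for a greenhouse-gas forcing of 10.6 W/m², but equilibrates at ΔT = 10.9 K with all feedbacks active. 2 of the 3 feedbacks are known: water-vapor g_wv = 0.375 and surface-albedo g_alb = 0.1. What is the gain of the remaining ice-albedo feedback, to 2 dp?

Amplification A = ΔT/ΔT₀ = 10.9/3.53 = 3.088.
Total gain g = 1 − 1/A = 1 − 1/3.088 = 0.6762.
Known gains sum to 0.375 + 0.1 = 0.475.
g_ice = 0.6762 − 0.475 = 0.20.

0.20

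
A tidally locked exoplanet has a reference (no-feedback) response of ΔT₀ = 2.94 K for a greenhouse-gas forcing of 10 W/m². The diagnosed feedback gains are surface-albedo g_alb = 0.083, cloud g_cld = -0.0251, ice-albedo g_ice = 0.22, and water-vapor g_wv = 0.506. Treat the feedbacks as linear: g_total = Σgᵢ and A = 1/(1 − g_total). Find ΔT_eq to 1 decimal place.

13.6 K

Total gain g = 0.083 − 0.0251 + 0.22 + 0.506 = 0.7839.
Amplification A = 1/(1 − 0.7839) = 4.627.
ΔT = 2.94 × 4.627 = 13.6 K.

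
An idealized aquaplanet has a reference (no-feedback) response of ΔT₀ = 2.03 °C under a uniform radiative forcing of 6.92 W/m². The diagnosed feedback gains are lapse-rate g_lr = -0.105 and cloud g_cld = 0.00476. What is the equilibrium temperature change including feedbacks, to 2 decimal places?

1.85 °C

Total gain g = -0.105 + 0.00476 = -0.10024.
Amplification A = 1/(1 + 0.10024) = 0.9089.
ΔT = 2.03 × 0.9089 = 1.85 °C.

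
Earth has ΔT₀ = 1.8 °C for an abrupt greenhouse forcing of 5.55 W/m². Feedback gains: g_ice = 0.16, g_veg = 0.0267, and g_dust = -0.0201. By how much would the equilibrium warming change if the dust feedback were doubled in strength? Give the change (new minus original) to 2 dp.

Original: g = 0.1666, ΔT = 1.8/(1−0.1666) = 2.1598 °C.
With doubled dust: g' = 0.1465, ΔT' = 1.8/(1−0.1465) = 2.1090 °C.
Change = 2.1090 − 2.1598 = -0.05 °C.

-0.05 °C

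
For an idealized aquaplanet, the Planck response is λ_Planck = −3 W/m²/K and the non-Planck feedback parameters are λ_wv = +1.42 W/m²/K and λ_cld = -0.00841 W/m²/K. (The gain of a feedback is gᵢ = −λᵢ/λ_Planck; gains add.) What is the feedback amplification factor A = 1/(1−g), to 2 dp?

1.89

Convert to gains: g_wv = 1.42/3 = 0.4733; g_cld = -0.00841/3 = -0.002803.
Total gain g = 0.470497.
A = 1/(1 − 0.470497) = 1.89.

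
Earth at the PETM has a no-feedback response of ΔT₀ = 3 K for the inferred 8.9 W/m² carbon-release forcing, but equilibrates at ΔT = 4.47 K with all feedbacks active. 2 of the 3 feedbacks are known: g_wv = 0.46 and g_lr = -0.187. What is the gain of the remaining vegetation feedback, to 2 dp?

0.06

Amplification A = ΔT/ΔT₀ = 4.47/3 = 1.49.
Total gain g = 1 − 1/A = 1 − 1/1.49 = 0.3289.
Known gains sum to 0.46 − 0.187 = 0.273.
g_veg = 0.3289 − 0.273 = 0.06.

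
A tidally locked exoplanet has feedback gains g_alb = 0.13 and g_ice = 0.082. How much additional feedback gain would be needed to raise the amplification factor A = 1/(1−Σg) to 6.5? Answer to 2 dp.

0.63

Current total gain = 0.212.
Target gain for A = 6.5: g* = 1 − 1/6.5 = 0.8462.
Additional gain needed = 0.8462 − 0.212 = 0.63.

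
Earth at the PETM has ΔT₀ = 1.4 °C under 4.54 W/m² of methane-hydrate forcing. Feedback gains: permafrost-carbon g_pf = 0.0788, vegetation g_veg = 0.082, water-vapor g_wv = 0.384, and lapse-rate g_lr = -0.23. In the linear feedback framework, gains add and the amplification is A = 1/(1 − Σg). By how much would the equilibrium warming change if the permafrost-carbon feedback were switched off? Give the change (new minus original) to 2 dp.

-0.21 °C

Original: g = 0.3148, ΔT = 1.4/(1−0.3148) = 2.0432 °C.
Without permafrost-carbon: g' = 0.236, ΔT' = 1.4/(1−0.236) = 1.8325 °C.
Change = 1.8325 − 2.0432 = -0.21 °C.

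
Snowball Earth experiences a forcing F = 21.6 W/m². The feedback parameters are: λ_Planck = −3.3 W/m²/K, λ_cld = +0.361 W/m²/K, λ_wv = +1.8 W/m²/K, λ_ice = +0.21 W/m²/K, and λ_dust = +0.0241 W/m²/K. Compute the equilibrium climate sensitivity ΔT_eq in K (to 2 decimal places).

23.87 K

Net feedback parameter λ = (−3.3) + (+0.361) + (+1.8) + (+0.21) + (+0.0241) = -0.9049 W/m²/K.
ΔT = −F/λ = −21.6/(-0.9049) = 23.87 K.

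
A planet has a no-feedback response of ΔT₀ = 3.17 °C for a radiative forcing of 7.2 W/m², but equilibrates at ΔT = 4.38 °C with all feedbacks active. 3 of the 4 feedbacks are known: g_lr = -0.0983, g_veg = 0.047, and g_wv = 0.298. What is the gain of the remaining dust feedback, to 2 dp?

Amplification A = ΔT/ΔT₀ = 4.38/3.17 = 1.382.
Total gain g = 1 − 1/A = 1 − 1/1.382 = 0.2764.
Known gains sum to -0.0983 + 0.047 + 0.298 = 0.2467.
g_dust = 0.2764 − 0.2467 = 0.03.

0.03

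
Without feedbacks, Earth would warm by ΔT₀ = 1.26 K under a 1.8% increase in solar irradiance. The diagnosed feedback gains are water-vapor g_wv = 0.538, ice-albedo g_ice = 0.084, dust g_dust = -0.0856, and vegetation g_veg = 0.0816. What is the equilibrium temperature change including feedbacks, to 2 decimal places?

3.30 K

Total gain g = 0.538 + 0.084 − 0.0856 + 0.0816 = 0.618.
Amplification A = 1/(1 − 0.618) = 2.618.
ΔT = 1.26 × 2.618 = 3.30 K.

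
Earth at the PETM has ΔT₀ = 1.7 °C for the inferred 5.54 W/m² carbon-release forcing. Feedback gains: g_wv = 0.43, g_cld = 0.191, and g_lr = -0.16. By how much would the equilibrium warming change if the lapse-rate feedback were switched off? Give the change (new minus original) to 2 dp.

Original: g = 0.461, ΔT = 1.7/(1−0.461) = 3.1540 °C.
Without lapse-rate: g' = 0.621, ΔT' = 1.7/(1−0.621) = 4.4855 °C.
Change = 4.4855 − 3.1540 = 1.33 °C.

1.33 °C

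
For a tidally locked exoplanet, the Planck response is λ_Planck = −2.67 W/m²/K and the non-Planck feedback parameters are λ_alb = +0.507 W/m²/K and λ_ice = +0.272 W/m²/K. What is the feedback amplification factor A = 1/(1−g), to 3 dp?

Convert to gains: g_alb = 0.507/2.67 = 0.1899; g_ice = 0.272/2.67 = 0.1019.
Total gain g = 0.2918.
A = 1/(1 − 0.2918) = 1.412.

1.412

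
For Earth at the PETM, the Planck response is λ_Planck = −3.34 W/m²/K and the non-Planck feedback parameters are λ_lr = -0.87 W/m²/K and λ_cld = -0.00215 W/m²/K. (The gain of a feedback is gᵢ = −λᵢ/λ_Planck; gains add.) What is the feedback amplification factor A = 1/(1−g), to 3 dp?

Convert to gains: g_lr = -0.87/3.34 = -0.2605; g_cld = -0.00215/3.34 = -0.000644.
Total gain g = -0.261144.
A = 1/(1 + 0.261144) = 0.793.

0.793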